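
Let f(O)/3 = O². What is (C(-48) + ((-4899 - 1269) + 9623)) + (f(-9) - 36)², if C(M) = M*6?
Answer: 46016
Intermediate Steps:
f(O) = 3*O²
C(M) = 6*M
(C(-48) + ((-4899 - 1269) + 9623)) + (f(-9) - 36)² = (6*(-48) + ((-4899 - 1269) + 9623)) + (3*(-9)² - 36)² = (-288 + (-6168 + 9623)) + (3*81 - 36)² = (-288 + 3455) + (243 - 36)² = 3167 + 207² = 3167 + 42849 = 46016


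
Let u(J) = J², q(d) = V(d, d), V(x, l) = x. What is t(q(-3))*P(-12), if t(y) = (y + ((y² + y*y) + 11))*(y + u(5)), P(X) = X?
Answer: -6864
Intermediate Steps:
q(d) = d
t(y) = (25 + y)*(11 + y + 2*y²) (t(y) = (y + ((y² + y*y) + 11))*(y + 5²) = (y + ((y² + y²) + 11))*(y + 25) = (y + (2*y² + 11))*(25 + y) = (y + (11 + 2*y²))*(25 + y) = (11 + y + 2*y²)*(25 + y) = (25 + y)*(11 + y + 2*y²))
t(q(-3))*P(-12) = (275 + 2*(-3)³ + 36*(-3) + 51*(-3)²)*(-12) = (275 + 2*(-27) - 108 + 51*9)*(-12) = (275 - 54 - 108 + 459)*(-12) = 572*(-12) = -6864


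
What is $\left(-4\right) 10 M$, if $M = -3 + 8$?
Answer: $-200$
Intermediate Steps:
$M = 5$
$\left(-4\right) 10 M = \left(-4\right) 10 \cdot 5 = \left(-40\right) 5 = -200$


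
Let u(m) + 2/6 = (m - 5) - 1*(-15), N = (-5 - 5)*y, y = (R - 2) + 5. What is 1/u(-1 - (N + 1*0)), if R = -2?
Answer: 3/56 ≈ 0.053571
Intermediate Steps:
y = 1 (y = (-2 - 2) + 5 = -4 + 5 = 1)
N = -10 (N = (-5 - 5)*1 = -10*1 = -10)
u(m) = 29/3 + m (u(m) = -⅓ + ((m - 5) - 1*(-15)) = -⅓ + ((-5 + m) + 15) = -⅓ + (10 + m) = 29/3 + m)
1/u(-1 - (N + 1*0)) = 1/(29/3 + (-1 - (-10 + 1*0))) = 1/(29/3 + (-1 - (-10 + 0))) = 1/(29/3 + (-1 - 1*(-10))) = 1/(29/3 + (-1 + 10)) = 1/(29/3 + 9) = 1/(56/3) = 3/56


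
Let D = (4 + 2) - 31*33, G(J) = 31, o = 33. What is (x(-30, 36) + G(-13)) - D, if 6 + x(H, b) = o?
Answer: 1075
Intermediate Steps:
x(H, b) = 27 (x(H, b) = -6 + 33 = 27)
D = -1017 (D = 6 - 1023 = -1017)
(x(-30, 36) + G(-13)) - D = (27 + 31) - 1*(-1017) = 58 + 1017 = 1075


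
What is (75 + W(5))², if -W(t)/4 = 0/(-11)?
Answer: 5625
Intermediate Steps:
W(t) = 0 (W(t) = -0/(-11) = -0*(-1)/11 = -4*0 = 0)
(75 + W(5))² = (75 + 0)² = 75² = 5625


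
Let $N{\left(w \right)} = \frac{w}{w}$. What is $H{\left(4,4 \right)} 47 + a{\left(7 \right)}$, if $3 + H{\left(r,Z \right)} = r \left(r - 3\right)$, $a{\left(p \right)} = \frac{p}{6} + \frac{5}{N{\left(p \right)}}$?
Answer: $\frac{319}{6} \approx 53.167$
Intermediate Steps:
$N{\left(w \right)} = 1$
$a{\left(p \right)} = 5 + \frac{p}{6}$ ($a{\left(p \right)} = \frac{p}{6} + \frac{5}{1} = p \frac{1}{6} + 5 \cdot 1 = \frac{p}{6} + 5 = 5 + \frac{p}{6}$)
$H{\left(r,Z \right)} = -3 + r \left(-3 + r\right)$ ($H{\left(r,Z \right)} = -3 + r \left(r - 3\right) = -3 + r \left(-3 + r\right)$)
$H{\left(4,4 \right)} 47 + a{\left(7 \right)} = \left(-3 + 4^{2} - 12\right) 47 + \left(5 + \frac{1}{6} \cdot 7\right) = \left(-3 + 16 - 12\right) 47 + \left(5 + \frac{7}{6}\right) = 1 \cdot 47 + \frac{37}{6} = 47 + \frac{37}{6} = \frac{319}{6}$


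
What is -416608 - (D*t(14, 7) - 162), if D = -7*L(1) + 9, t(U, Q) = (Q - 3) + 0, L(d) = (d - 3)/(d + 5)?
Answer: -1249474/3 ≈ -4.1649e+5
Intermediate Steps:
L(d) = (-3 + d)/(5 + d)
t(U, Q) = -3 + Q (t(U, Q) = (-3 + Q) + 0 = -3 + Q)
D = 34/3 (D = -7*(-3 + 1)/(5 + 1) + 9 = -7*(-2)/6 + 9 = -7*(-1/3) + 9 = 7/3 + 9 = 34/3 ≈ 11.333)
-416608 - (D*t(14, 7) - 162) = -416608 - (34*(-3 + 7)/3 - 162) = -416608 - ((34/3)*4 - 162) = -416608 - (136/3 - 162) = -416608 - 1*(-350/3) = -416608 + 350/3 = -1249474/3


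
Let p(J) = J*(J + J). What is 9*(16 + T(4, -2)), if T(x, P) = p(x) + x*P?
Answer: 360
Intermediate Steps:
p(J) = 2*J² (p(J) = J*(2*J) = 2*J²)
T(x, P) = 2*x² + P*x (T(x, P) = 2*x² + x*P = 2*x² + P*x)
9*(16 + T(4, -2)) = 9*(16 + 4*(-2 + 2*4)) = 9*(16 + 4*(-2 + 8)) = 9*(16 + 4*6) = 9*(16 + 24) = 9*40 = 360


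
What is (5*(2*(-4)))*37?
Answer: -1480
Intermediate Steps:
(5*(2*(-4)))*37 = (5*(-8))*37 = -40*37 = -1480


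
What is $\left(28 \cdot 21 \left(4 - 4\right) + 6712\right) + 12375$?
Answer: $19087$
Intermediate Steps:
$\left(28 \cdot 21 \left(4 - 4\right) + 6712\right) + 12375 = \left(588 \cdot 0 + 6712\right) + 12375 = \left(0 + 6712\right) + 12375 = 6712 + 12375 = 19087$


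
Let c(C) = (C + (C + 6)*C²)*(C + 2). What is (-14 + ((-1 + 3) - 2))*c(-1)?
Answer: -56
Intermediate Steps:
c(C) = (2 + C)*(C + C²*(6 + C)) (c(C) = (C + (6 + C)*C²)*(2 + C) = (C + C²*(6 + C))*(2 + C) = (2 + C)*(C + C²*(6 + C)))
(-14 + ((-1 + 3) - 2))*c(-1) = (-14 + ((-1 + 3) - 2))*(-(2 + (-1)³ + 8*(-1)² + 13*(-1))) = (-14 + (2 - 2))*(-(2 - 1 + 8*1 - 13)) = (-14 + 0)*(-(2 - 1 + 8 - 13)) = -(-14)*(-4) = -14*4 = -56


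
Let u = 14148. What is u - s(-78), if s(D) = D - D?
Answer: 14148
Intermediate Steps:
s(D) = 0
u - s(-78) = 14148 - 1*0 = 14148 + 0 = 14148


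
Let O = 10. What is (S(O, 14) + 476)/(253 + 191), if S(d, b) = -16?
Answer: 115/111 ≈ 1.0360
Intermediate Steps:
(S(O, 14) + 476)/(253 + 191) = (-16 + 476)/(253 + 191) = 460/444 = 460*(1/444) = 115/111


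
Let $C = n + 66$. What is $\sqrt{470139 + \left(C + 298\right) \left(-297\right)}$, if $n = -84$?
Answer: $\sqrt{386979} \approx 622.08$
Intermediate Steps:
$C = -18$ ($C = -84 + 66 = -18$)
$\sqrt{470139 + \left(C + 298\right) \left(-297\right)} = \sqrt{470139 + \left(-18 + 298\right) \left(-297\right)} = \sqrt{470139 + 280 \left(-297\right)} = \sqrt{470139 - 83160} = \sqrt{386979}$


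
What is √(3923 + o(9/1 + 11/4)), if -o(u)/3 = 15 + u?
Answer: √15371/2 ≈ 61.990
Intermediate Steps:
o(u) = -45 - 3*u (o(u) = -3*(15 + u) = -45 - 3*u)
√(3923 + o(9/1 + 11/4)) = √(3923 + (-45 - 3*(9/1 + 11/4))) = √(3923 + (-45 - 3*(9*1 + 11*(¼)))) = √(3923 + (-45 - 3*(9 + 11/4))) = √(3923 + (-45 - 3*47/4)) = √(3923 + (-45 - 141/4)) = √(3923 - 321/4) = √(15371/4) = √15371/2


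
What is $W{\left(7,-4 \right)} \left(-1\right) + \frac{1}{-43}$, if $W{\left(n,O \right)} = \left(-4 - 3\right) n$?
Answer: $\frac{2106}{43} \approx 48.977$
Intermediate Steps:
$W{\left(n,O \right)} = - 7 n$
$W{\left(7,-4 \right)} \left(-1\right) + \frac{1}{-43} = \left(-7\right) 7 \left(-1\right) + \frac{1}{-43} = \left(-49\right) \left(-1\right) - \frac{1}{43} = 49 - \frac{1}{43} = \frac{2106}{43}$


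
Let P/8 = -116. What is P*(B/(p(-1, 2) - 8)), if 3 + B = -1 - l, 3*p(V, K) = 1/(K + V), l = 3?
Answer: -19488/23 ≈ -847.30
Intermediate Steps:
p(V, K) = 1/(3*(K + V))
P = -928 (P = 8*(-116) = -928)
B = -7 (B = -3 + (-1 - 1*3) = -3 + (-1 - 3) = -3 - 4 = -7)
P*(B/(p(-1, 2) - 8)) = -928*(-7)/(1/(3*(2 - 1)) - 8) = -928*(-7)/((⅓)/1 - 8) = -928*(-7)/((⅓)*1 - 8) = -928*(-7)/(⅓ - 8) = -928*(-7)/(-23/3) = -(-2784)*(-7)/23 = -928*21/23 = -19488/23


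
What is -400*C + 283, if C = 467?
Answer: -186517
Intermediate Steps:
-400*C + 283 = -400*467 + 283 = -186800 + 283 = -186517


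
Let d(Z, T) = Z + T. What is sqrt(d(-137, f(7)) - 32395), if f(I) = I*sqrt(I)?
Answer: sqrt(-32532 + 7*sqrt(7)) ≈ 180.31*I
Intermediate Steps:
f(I) = I**(3/2)
d(Z, T) = T + Z
sqrt(d(-137, f(7)) - 32395) = sqrt((7**(3/2) - 137) - 32395) = sqrt((7*sqrt(7) - 137) - 32395) = sqrt((-137 + 7*sqrt(7)) - 32395) = sqrt(-32532 + 7*sqrt(7))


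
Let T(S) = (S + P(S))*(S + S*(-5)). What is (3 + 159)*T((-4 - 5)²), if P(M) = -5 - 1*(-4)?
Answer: -4199040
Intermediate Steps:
P(M) = -1 (P(M) = -5 + 4 = -1)
T(S) = -4*S*(-1 + S) (T(S) = (S - 1)*(S + S*(-5)) = (-1 + S)*(S - 5*S) = (-1 + S)*(-4*S) = -4*S*(-1 + S))
(3 + 159)*T((-4 - 5)²) = (3 + 159)*(4*(-4 - 5)²*(1 - (-4 - 5)²)) = 162*(4*(-9)²*(1 - 1*(-9)²)) = 162*(4*81*(1 - 1*81)) = 162*(4*81*(1 - 81)) = 162*(4*81*(-80)) = 162*(-25920) = -4199040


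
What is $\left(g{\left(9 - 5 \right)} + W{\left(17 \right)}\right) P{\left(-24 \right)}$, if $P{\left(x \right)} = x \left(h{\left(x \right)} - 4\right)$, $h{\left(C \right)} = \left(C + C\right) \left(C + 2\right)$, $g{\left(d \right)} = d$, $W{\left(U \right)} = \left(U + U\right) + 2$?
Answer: $-1009920$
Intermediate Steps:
$W{\left(U \right)} = 2 + 2 U$ ($W{\left(U \right)} = 2 U + 2 = 2 + 2 U$)
$h{\left(C \right)} = 2 C \left(2 + C\right)$
$P{\left(x \right)} = x \left(-4 + 2 x \left(2 + x\right)\right)$ ($P{\left(x \right)} = x \left(2 x \left(2 + x\right) - 4\right) = x \left(-4 + 2 x \left(2 + x\right)\right)$)
$\left(g{\left(9 - 5 \right)} + W{\left(17 \right)}\right) P{\left(-24 \right)} = \left(\left(9 - 5\right) + \left(2 + 2 \cdot 17\right)\right) 2 \left(-24\right) \left(-2 - 24 \left(2 - 24\right)\right) = \left(\left(9 - 5\right) + \left(2 + 34\right)\right) 2 \left(-24\right) \left(-2 - -528\right) = \left(4 + 36\right) 2 \left(-24\right) \left(-2 + 528\right) = 40 \cdot 2 \left(-24\right) 526 = 40 \left(-25248\right) = -1009920$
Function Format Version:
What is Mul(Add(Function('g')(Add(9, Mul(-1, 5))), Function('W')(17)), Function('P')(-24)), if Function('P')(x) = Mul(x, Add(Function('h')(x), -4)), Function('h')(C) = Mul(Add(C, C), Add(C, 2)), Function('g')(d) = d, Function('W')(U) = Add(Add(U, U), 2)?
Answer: -1009920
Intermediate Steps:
Function('W')(U) = Add(2, Mul(2, U)) (Function('W')(U) = Add(Mul(2, U), 2) = Add(2, Mul(2, U)))
Function('h')(C) = Mul(2, C, Add(2, C)) (Function('h')(C) = Mul(Mul(2, C), Add(2, C)) = Mul(2, C, Add(2, C)))
Function('P')(x) = Mul(x, Add(-4, Mul(2, x, Add(2, x)))) (Function('P')(x) = Mul(x, Add(Mul(2, x, Add(2, x)), -4)) = Mul(x, Add(-4, Mul(2, x, Add(2, x)))))
Mul(Add(Function('g')(Add(9, Mul(-1, 5))), Function('W')(17)), Function('P')(-24)) = Mul(Add(Add(9, Mul(-1, 5)), Add(2, Mul(2, 17))), Mul(2, -24, Add(-2, Mul(-24, Add(2, -24))))) = Mul(Add(Add(9, -5), Add(2, 34)), Mul(2, -24, Add(-2, Mul(-24, -22)))) = Mul(Add(4, 36), Mul(2, -24, Add(-2, 528))) = Mul(40, Mul(2, -24, 526)) = Mul(40, -25248) = -1009920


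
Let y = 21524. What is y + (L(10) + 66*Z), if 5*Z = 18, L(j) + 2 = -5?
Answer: 108773/5 ≈ 21755.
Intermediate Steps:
L(j) = -7 (L(j) = -2 - 5 = -7)
Z = 18/5 (Z = (⅕)*18 = 18/5 ≈ 3.6000)
y + (L(10) + 66*Z) = 21524 + (-7 + 66*(18/5)) = 21524 + (-7 + 1188/5) = 21524 + 1153/5 = 108773/5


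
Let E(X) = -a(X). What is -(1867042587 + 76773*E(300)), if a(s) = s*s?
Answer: 5042527413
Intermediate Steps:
a(s) = s**2
E(X) = -X**2
-(1867042587 + 76773*E(300)) = -76773/(1/(24319 - 1*300**2)) = -76773/(1/(24319 - 1*90000)) = -76773/(1/(24319 - 90000)) = -76773/(1/(-65681)) = -76773/(-1/65681) = -76773*(-65681) = 5042527413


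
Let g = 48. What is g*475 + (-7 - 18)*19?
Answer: 22325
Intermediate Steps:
g*475 + (-7 - 18)*19 = 48*475 + (-7 - 18)*19 = 22800 - 25*19 = 22800 - 475 = 22325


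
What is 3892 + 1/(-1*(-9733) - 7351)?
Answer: 9270745/2382 ≈ 3892.0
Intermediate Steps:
3892 + 1/(-1*(-9733) - 7351) = 3892 + 1/(9733 - 7351) = 3892 + 1/2382 = 9270745/2382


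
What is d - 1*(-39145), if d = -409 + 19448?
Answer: 58184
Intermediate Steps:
d = 19039
d - 1*(-39145) = 19039 - 1*(-39145) = 19039 + 39145 = 58184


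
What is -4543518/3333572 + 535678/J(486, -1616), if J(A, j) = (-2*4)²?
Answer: 223178799583/26668576 ≈ 8368.6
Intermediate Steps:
J(A, j) = 64 (J(A, j) = (-8)² = 64)
-4543518/3333572 + 535678/J(486, -1616) = -4543518/3333572 + 535678/64 = -4543518*1/3333572 + 535678*(1/64) = -2271759/1666786 + 267839/32 = 223178799583/26668576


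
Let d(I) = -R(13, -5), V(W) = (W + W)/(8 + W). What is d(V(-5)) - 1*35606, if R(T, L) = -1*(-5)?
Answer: -35611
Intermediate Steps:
R(T, L) = 5
V(W) = 2*W/(8 + W) (V(W) = (2*W)/(8 + W) = 2*W/(8 + W))
d(I) = -5 (d(I) = -1*5 = -5)
d(V(-5)) - 1*35606 = -5 - 1*35606 = -5 - 35606 = -35611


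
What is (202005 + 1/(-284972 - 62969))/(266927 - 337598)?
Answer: -70285821704/24589338411 ≈ -2.8584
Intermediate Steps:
(202005 + 1/(-284972 - 62969))/(266927 - 337598) = (202005 + 1/(-347941))/(-70671) = (202005 - 1/347941)*(-1/70671) = (70285821704/347941)*(-1/70671) = -70285821704/24589338411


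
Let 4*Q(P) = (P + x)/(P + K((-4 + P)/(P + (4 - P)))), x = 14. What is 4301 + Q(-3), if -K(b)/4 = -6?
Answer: 361295/84 ≈ 4301.1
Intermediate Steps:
K(b) = 24 (K(b) = -4*(-6) = 24)
Q(P) = (14 + P)/(4*(24 + P)) (Q(P) = ((P + 14)/(P + 24))/4 = ((14 + P)/(24 + P))/4 = (14 + P)/(4*(24 + P)))
4301 + Q(-3) = 4301 + (14 - 3)/(4*(24 - 3)) = 4301 + (1/4)*11/21 = 4301 + (1/4)*(1/21)*11 = 4301 + 11/84 = 361295/84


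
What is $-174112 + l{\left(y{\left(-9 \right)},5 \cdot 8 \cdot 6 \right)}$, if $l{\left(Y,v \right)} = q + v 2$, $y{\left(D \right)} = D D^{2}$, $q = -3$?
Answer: $-173635$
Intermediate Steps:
$y{\left(D \right)} = D^{3}$
$l{\left(Y,v \right)} = -3 + 2 v$ ($l{\left(Y,v \right)} = -3 + v 2 = -3 + 2 v$)
$-174112 + l{\left(y{\left(-9 \right)},5 \cdot 8 \cdot 6 \right)} = -174112 - \left(3 - 2 \cdot 5 \cdot 8 \cdot 6\right) = -174112 - \left(3 - 2 \cdot 40 \cdot 6\right) = -174112 + \left(-3 + 2 \cdot 240\right) = -174112 + \left(-3 + 480\right) = -174112 + 477 = -173635$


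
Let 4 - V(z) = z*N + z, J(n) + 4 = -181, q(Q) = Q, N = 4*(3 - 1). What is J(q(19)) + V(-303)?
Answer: 2546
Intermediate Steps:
N = 8 (N = 4*2 = 8)
J(n) = -185 (J(n) = -4 - 181 = -185)
V(z) = 4 - 9*z (V(z) = 4 - (z*8 + z) = 4 - (8*z + z) = 4 - 9*z)
J(q(19)) + V(-303) = -185 + (4 - 9*(-303)) = -185 + (4 + 2727) = -185 + 2731 = 2546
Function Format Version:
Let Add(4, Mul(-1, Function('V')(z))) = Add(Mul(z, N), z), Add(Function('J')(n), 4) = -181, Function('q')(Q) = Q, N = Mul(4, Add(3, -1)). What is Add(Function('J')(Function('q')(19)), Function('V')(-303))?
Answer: 2546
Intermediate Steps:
N = 8 (N = Mul(4, 2) = 8)
Function('J')(n) = -185 (Function('J')(n) = Add(-4, -181) = -185)
Function('V')(z) = Add(4, Mul(-9, z)) (Function('V')(z) = Add(4, Mul(-1, Add(Mul(z, 8), z))) = Add(4, Mul(-1, Add(Mul(8, z), z))) = Add(4, Mul(-1, Mul(9, z))) = Add(4, Mul(-9, z)))
Add(Function('J')(Function('q')(19)), Function('V')(-303)) = Add(-185, Add(4, Mul(-9, -303))) = Add(-185, Add(4, 2727)) = Add(-185, 2731) = 2546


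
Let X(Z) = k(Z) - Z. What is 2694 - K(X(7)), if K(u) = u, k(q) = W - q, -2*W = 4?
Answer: 2710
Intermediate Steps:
W = -2 (W = -½*4 = -2)
k(q) = -2 - q
X(Z) = -2 - 2*Z (X(Z) = (-2 - Z) - Z = -2 - 2*Z)
2694 - K(X(7)) = 2694 - (-2 - 2*7) = 2694 - (-2 - 14) = 2694 - 1*(-16) = 2694 + 16 = 2710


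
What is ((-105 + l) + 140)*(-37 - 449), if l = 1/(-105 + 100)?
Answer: -84564/5 ≈ -16913.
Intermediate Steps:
l = -⅕ (l = 1/(-5) = -⅕ ≈ -0.20000)
((-105 + l) + 140)*(-37 - 449) = ((-105 - ⅕) + 140)*(-37 - 449) = (-526/5 + 140)*(-486) = (174/5)*(-486) = -84564/5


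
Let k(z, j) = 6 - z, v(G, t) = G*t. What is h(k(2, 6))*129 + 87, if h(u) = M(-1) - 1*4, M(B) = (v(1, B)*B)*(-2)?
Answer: -687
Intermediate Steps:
M(B) = -2*B**2 (M(B) = ((1*B)*B)*(-2) = (B*B)*(-2) = B**2*(-2) = -2*B**2)
h(u) = -6 (h(u) = -2*(-1)**2 - 1*4 = -2*1 - 4 = -2 - 4 = -6)
h(k(2, 6))*129 + 87 = -6*129 + 87 = -774 + 87 = -687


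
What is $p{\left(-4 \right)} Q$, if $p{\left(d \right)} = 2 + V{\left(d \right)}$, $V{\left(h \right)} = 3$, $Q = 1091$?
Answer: $5455$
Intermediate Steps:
$p{\left(d \right)} = 5$ ($p{\left(d \right)} = 2 + 3 = 5$)
$p{\left(-4 \right)} Q = 5 \cdot 1091 = 5455$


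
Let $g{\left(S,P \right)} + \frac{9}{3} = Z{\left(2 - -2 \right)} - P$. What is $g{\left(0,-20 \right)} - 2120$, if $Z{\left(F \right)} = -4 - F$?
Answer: $-2111$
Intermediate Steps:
$g{\left(S,P \right)} = -11 - P$ ($g{\left(S,P \right)} = -3 - \left(8 + P\right) = -11 - P$)
$g{\left(0,-20 \right)} - 2120 = \left(-11 - -20\right) - 2120 = \left(-11 + 20\right) - 2120 = 9 - 2120 = -2111$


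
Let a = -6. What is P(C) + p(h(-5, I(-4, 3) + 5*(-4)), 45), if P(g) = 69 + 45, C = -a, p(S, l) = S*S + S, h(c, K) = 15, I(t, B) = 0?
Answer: 354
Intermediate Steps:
p(S, l) = S + S² (p(S, l) = S² + S = S + S²)
C = 6 (C = -1*(-6) = 6)
P(g) = 114
P(C) + p(h(-5, I(-4, 3) + 5*(-4)), 45) = 114 + 15*(1 + 15) = 114 + 15*16 = 114 + 240 = 354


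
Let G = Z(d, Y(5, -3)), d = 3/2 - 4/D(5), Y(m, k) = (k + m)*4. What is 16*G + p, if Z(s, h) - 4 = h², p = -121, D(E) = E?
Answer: 967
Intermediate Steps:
Y(m, k) = 4*k + 4*m
d = 7/10 (d = 3/2 - 4/5 = 3*(½) - 4*⅕ = 3/2 - ⅘ = 7/10 ≈ 0.70000)
Z(s, h) = 4 + h²
G = 68 (G = 4 + (4*(-3) + 4*5)² = 4 + (-12 + 20)² = 4 + 8² = 4 + 64 = 68)
16*G + p = 16*68 - 121 = 1088 - 121 = 967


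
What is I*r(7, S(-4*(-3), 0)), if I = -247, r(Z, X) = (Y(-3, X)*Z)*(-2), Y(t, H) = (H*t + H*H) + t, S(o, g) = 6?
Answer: 51870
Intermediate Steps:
Y(t, H) = t + H**2 + H*t (Y(t, H) = (H*t + H**2) + t = (H**2 + H*t) + t = t + H**2 + H*t)
r(Z, X) = -2*Z*(-3 + X**2 - 3*X) (r(Z, X) = ((-3 + X**2 + X*(-3))*Z)*(-2) = ((-3 + X**2 - 3*X)*Z)*(-2) = (Z*(-3 + X**2 - 3*X))*(-2) = -2*Z*(-3 + X**2 - 3*X))
I*r(7, S(-4*(-3), 0)) = -494*7*(3 - 1*6**2 + 3*6) = -494*7*(3 - 1*36 + 18) = -494*7*(3 - 36 + 18) = -494*7*(-15) = -247*(-210) = 51870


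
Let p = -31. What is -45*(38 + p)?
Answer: -315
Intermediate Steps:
-45*(38 + p) = -45*(38 - 31) = -45*7 = -315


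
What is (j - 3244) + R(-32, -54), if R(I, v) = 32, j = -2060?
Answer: -5272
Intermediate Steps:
(j - 3244) + R(-32, -54) = (-2060 - 3244) + 32 = -5304 + 32 = -5272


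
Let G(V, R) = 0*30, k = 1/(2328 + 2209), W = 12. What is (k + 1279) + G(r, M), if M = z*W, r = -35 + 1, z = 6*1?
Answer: 5802824/4537 ≈ 1279.0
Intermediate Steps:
z = 6
r = -34
M = 72 (M = 6*12 = 72)
k = 1/4537 ≈ 0.00022041
G(V, R) = 0
(k + 1279) + G(r, M) = (1/4537 + 1279) + 0 = 5802824/4537 + 0 = 5802824/4537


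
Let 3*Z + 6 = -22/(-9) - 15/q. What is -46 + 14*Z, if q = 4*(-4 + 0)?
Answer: -12575/216 ≈ -58.218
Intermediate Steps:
q = -16 (q = 4*(-4) = -16)
Z = -377/432 (Z = -2 + (-22/(-9) - 15/(-16))/3 = -2 + (-22*(-⅑) - 15*(-1/16))/3 = -2 + (22/9 + 15/16)/3 = -2 + (⅓)*(487/144) = -2 + 487/432 = -377/432 ≈ -0.87269)
-46 + 14*Z = -46 + 14*(-377/432) = -46 - 2639/216 = -12575/216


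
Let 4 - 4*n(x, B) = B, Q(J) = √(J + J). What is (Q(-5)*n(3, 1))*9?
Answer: 27*I*√10/4 ≈ 21.345*I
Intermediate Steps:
Q(J) = √2*√J (Q(J) = √(2*J) = √2*√J)
n(x, B) = 1 - B/4
(Q(-5)*n(3, 1))*9 = ((√2*√(-5))*(1 - ¼*1))*9 = ((√2*(I*√5))*(1 - ¼))*9 = ((I*√10)*(¾))*9 = (3*I*√10/4)*9 = 27*I*√10/4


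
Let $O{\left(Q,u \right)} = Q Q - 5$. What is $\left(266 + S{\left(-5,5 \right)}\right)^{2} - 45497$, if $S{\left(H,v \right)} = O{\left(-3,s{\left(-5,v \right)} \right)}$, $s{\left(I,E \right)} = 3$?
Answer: $27403$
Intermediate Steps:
$O{\left(Q,u \right)} = -5 + Q^{2}$ ($O{\left(Q,u \right)} = Q^{2} - 5 = -5 + Q^{2}$)
$S{\left(H,v \right)} = 4$ ($S{\left(H,v \right)} = -5 + \left(-3\right)^{2} = -5 + 9 = 4$)
$\left(266 + S{\left(-5,5 \right)}\right)^{2} - 45497 = \left(266 + 4\right)^{2} - 45497 = 270^{2} - 45497 = 72900 - 45497 = 27403$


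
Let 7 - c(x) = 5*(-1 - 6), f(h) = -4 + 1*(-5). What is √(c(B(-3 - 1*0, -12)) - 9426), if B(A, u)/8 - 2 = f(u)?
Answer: 2*I*√2346 ≈ 96.871*I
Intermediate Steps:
f(h) = -9 (f(h) = -4 - 5 = -9)
B(A, u) = -56 (B(A, u) = 16 + 8*(-9) = 16 - 72 = -56)
c(x) = 42 (c(x) = 7 - 5*(-1 - 6) = 7 - 5*(-7) = 7 - 1*(-35) = 7 + 35 = 42)
√(c(B(-3 - 1*0, -12)) - 9426) = √(42 - 9426) = √(-9384) = 2*I*√2346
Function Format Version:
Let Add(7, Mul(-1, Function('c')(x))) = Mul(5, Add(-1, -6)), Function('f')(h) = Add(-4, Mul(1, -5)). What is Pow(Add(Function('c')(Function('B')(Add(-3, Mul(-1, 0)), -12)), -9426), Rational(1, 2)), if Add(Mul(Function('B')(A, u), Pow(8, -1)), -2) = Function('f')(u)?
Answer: Mul(2, I, Pow(2346, Rational(1, 2))) ≈ Mul(96.871, I)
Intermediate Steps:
Function('f')(h) = -9 (Function('f')(h) = Add(-4, -5) = -9)
Function('B')(A, u) = -56 (Function('B')(A, u) = Add(16, Mul(8, -9)) = Add(16, -72) = -56)
Function('c')(x) = 42 (Function('c')(x) = Add(7, Mul(-1, Mul(5, Add(-1, -6)))) = Add(7, Mul(-1, Mul(5, -7))) = Add(7, Mul(-1, -35)) = Add(7, 35) = 42)
Pow(Add(Function('c')(Function('B')(Add(-3, Mul(-1, 0)), -12)), -9426), Rational(1, 2)) = Pow(Add(42, -9426), Rational(1, 2)) = Pow(-9384, Rational(1, 2)) = Mul(2, I, Pow(2346, Rational(1, 2)))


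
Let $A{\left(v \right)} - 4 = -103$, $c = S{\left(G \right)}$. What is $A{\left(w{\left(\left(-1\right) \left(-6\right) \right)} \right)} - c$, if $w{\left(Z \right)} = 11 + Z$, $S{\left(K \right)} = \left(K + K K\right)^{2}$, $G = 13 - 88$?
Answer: $-30802599$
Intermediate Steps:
$G = -75$ ($G = 13 - 88 = -75$)
$S{\left(K \right)} = \left(K + K^{2}\right)^{2}$
$c = 30802500$ ($c = \left(-75\right)^{2} \left(1 - 75\right)^{2} = 5625 \left(-74\right)^{2} = 5625 \cdot 5476 = 30802500$)
$A{\left(v \right)} = -99$ ($A{\left(v \right)} = 4 - 103 = -99$)
$A{\left(w{\left(\left(-1\right) \left(-6\right) \right)} \right)} - c = -99 - 30802500 = -30802599$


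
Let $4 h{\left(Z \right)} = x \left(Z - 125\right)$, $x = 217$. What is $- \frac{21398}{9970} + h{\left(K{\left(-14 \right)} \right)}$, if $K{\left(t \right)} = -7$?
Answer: $- \frac{35708284}{4985} \approx -7163.1$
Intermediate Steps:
$h{\left(Z \right)} = - \frac{27125}{4} + \frac{217 Z}{4}$ ($h{\left(Z \right)} = \frac{217 \left(Z - 125\right)}{4} = \frac{217 \left(-125 + Z\right)}{4} = \frac{-27125 + 217 Z}{4} = - \frac{27125}{4} + \frac{217 Z}{4}$)
$- \frac{21398}{9970} + h{\left(K{\left(-14 \right)} \right)} = - \frac{21398}{9970} + \left(- \frac{27125}{4} + \frac{217}{4} \left(-7\right)\right) = \left(-21398\right) \frac{1}{9970} - 7161 = - \frac{10699}{4985} - 7161 = - \frac{35708284}{4985}$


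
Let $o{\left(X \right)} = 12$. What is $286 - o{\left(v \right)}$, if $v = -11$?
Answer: $274$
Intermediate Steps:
$286 - o{\left(v \right)} = 286 - 12 = 274$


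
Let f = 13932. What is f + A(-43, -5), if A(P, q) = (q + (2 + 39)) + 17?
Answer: 13985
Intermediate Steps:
A(P, q) = 58 + q (A(P, q) = (q + 41) + 17 = (41 + q) + 17 = 58 + q)
f + A(-43, -5) = 13932 + (58 - 5) = 13932 + 53 = 13985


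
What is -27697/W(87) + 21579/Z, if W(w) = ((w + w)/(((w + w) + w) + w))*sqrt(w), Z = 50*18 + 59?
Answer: 21579/959 - 55394*sqrt(87)/87 ≈ -5916.4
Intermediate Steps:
Z = 959 (Z = 900 + 59 = 959)
W(w) = sqrt(w)/2 (W(w) = ((2*w)/((2*w + w) + w))*sqrt(w) = ((2*w)/(3*w + w))*sqrt(w) = ((2*w)/((4*w)))*sqrt(w) = ((2*w)*(1/(4*w)))*sqrt(w) = sqrt(w)/2)
-27697/W(87) + 21579/Z = -27697*2*sqrt(87)/87 + 21579/959 = -55394*sqrt(87)/87 + 21579*(1/959) = -55394*sqrt(87)/87 + 21579/959 = 21579/959 - 55394*sqrt(87)/87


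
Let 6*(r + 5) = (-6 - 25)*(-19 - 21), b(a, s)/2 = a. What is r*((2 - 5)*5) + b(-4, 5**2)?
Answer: -3033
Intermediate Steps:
b(a, s) = 2*a
r = 605/3 (r = -5 + ((-6 - 25)*(-19 - 21))/6 = -5 + (-31*(-40))/6 = -5 + (1/6)*1240 = -5 + 620/3 = 605/3 ≈ 201.67)
r*((2 - 5)*5) + b(-4, 5**2) = 605*((2 - 5)*5)/3 + 2*(-4) = 605*(-3*5)/3 - 8 = (605/3)*(-15) - 8 = -3025 - 8 = -3033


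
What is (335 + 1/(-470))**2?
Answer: 24790187601/220900 ≈ 1.1222e+5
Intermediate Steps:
(335 + 1/(-470))**2 = (335 - 1/470)**2 = (157449/470)**2 = 24790187601/220900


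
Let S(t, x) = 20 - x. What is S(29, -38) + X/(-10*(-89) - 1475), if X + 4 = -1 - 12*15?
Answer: 6823/117 ≈ 58.316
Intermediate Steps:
X = -185 (X = -4 + (-1 - 12*15) = -4 + (-1 - 180) = -4 - 181 = -185)
S(29, -38) + X/(-10*(-89) - 1475) = (20 - 1*(-38)) - 185/(-10*(-89) - 1475) = (20 + 38) - 185/(890 - 1475) = 58 - 185/(-585) = 58 - 1/585*(-185) = 58 + 37/117 = 6823/117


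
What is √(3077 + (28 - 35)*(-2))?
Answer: √3091 ≈ 55.597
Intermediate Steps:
√(3077 + (28 - 35)*(-2)) = √(3077 - 7*(-2)) = √(3077 + 14) = √3091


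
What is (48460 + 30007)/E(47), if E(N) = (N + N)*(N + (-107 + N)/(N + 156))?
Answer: 15928801/891214 ≈ 17.873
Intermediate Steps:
E(N) = 2*N*(N + (-107 + N)/(156 + N)) (E(N) = (2*N)*(N + (-107 + N)/(156 + N)) = 2*N*(N + (-107 + N)/(156 + N)))
(48460 + 30007)/E(47) = (48460 + 30007)/((2*47*(-107 + 47**2 + 157*47)/(156 + 47))) = 78467/((2*47*(-107 + 2209 + 7379)/203)) = 78467/((2*47*(1/203)*9481)) = 78467/(891214/203) = 78467*(203/891214) = 15928801/891214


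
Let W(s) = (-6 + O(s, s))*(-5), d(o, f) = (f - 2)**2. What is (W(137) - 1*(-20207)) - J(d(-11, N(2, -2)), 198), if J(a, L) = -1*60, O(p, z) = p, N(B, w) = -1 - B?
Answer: 19612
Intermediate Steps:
d(o, f) = (-2 + f)**2
W(s) = 30 - 5*s (W(s) = (-6 + s)*(-5) = 30 - 5*s)
J(a, L) = -60
(W(137) - 1*(-20207)) - J(d(-11, N(2, -2)), 198) = ((30 - 5*137) - 1*(-20207)) - 1*(-60) = ((30 - 685) + 20207) + 60 = (-655 + 20207) + 60 = 19552 + 60 = 19612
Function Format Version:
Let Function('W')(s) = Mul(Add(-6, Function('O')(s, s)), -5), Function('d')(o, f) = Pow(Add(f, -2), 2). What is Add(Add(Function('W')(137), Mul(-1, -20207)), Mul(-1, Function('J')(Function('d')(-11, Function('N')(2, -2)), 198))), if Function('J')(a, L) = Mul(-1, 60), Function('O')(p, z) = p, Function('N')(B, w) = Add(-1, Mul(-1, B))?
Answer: 19612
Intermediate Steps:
Function('d')(o, f) = Pow(Add(-2, f), 2)
Function('W')(s) = Add(30, Mul(-5, s)) (Function('W')(s) = Mul(Add(-6, s), -5) = Add(30, Mul(-5, s)))
Function('J')(a, L) = -60
Add(Add(Function('W')(137), Mul(-1, -20207)), Mul(-1, Function('J')(Function('d')(-11, Function('N')(2, -2)), 198))) = Add(Add(Add(30, Mul(-5, 137)), Mul(-1, -20207)), Mul(-1, -60)) = Add(Add(Add(30, -685), 20207), 60) = Add(Add(-655, 20207), 60) = Add(19552, 60) = 19612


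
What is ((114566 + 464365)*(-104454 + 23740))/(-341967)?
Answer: 15575945578/113989 ≈ 1.3664e+5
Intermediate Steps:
((114566 + 464365)*(-104454 + 23740))/(-341967) = (578931*(-80714))*(-1/341967) = -46727836734*(-1/341967) = 15575945578/113989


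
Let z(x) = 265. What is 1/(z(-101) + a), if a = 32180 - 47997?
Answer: -1/15552 ≈ -6.4300e-5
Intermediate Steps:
a = -15817
1/(z(-101) + a) = 1/(265 - 15817) = 1/(-15552) = -1/15552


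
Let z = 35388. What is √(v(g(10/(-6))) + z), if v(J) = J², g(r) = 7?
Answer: √35437 ≈ 188.25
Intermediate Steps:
√(v(g(10/(-6))) + z) = √(7² + 35388) = √(49 + 35388) = √35437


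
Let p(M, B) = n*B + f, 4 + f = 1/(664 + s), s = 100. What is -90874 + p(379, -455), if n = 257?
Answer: -158769131/764 ≈ -2.0781e+5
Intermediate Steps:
f = -3055/764 (f = -4 + 1/(664 + 100) = -4 + 1/764 = -3055/764 ≈ -3.9987)
p(M, B) = -3055/764 + 257*B (p(M, B) = 257*B - 3055/764 = -3055/764 + 257*B)
-90874 + p(379, -455) = -90874 + (-3055/764 + 257*(-455)) = -90874 + (-3055/764 - 116935) = -90874 - 89341395/764 = -158769131/764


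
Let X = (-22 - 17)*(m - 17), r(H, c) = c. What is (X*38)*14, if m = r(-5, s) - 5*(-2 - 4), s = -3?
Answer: -207480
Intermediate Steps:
m = 27 (m = -3 - 5*(-2 - 4) = -3 - 5*(-6) = -3 + 30 = 27)
X = -390 (X = (-22 - 17)*(27 - 17) = -39*10 = -390)
(X*38)*14 = -390*38*14 = -14820*14 = -207480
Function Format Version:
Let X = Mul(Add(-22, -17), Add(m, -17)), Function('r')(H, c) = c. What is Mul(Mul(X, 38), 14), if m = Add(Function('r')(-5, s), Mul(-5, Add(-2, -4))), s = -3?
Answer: -207480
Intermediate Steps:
m = 27 (m = Add(-3, Mul(-5, Add(-2, -4))) = Add(-3, Mul(-5, -6)) = Add(-3, 30) = 27)
X = -390 (X = Mul(Add(-22, -17), Add(27, -17)) = Mul(-39, 10) = -390)
Mul(Mul(X, 38), 14) = Mul(Mul(-390, 38), 14) = Mul(-14820, 14) = -207480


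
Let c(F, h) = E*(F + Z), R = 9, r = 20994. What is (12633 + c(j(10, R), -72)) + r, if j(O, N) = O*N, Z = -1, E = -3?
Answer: 33360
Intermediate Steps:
j(O, N) = N*O
c(F, h) = 3 - 3*F (c(F, h) = -3*(F - 1) = -3*(-1 + F) = 3 - 3*F)
(12633 + c(j(10, R), -72)) + r = (12633 + (3 - 27*10)) + 20994 = (12633 + (3 - 3*90)) + 20994 = (12633 + (3 - 270)) + 20994 = (12633 - 267) + 20994 = 12366 + 20994 = 33360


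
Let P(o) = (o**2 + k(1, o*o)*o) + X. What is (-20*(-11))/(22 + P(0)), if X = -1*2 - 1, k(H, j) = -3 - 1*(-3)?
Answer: 220/19 ≈ 11.579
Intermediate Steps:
k(H, j) = 0 (k(H, j) = -3 + 3 = 0)
X = -3 (X = -2 - 1 = -3)
P(o) = -3 + o**2 (P(o) = (o**2 + 0*o) - 3 = (o**2 + 0) - 3 = o**2 - 3 = -3 + o**2)
(-20*(-11))/(22 + P(0)) = (-20*(-11))/(22 + (-3 + 0**2)) = 220/(22 + (-3 + 0)) = 220/(22 - 3) = 220/19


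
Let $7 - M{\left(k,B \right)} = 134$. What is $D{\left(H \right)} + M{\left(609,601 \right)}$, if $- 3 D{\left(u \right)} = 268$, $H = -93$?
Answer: $- \frac{649}{3} \approx -216.33$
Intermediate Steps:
$D{\left(u \right)} = - \frac{268}{3}$ ($D{\left(u \right)} = \left(- \frac{1}{3}\right) 268 = - \frac{268}{3}$)
$M{\left(k,B \right)} = -127$ ($M{\left(k,B \right)} = 7 - 134 = -127$)
$D{\left(H \right)} + M{\left(609,601 \right)} = - \frac{268}{3} - 127 = - \frac{649}{3}$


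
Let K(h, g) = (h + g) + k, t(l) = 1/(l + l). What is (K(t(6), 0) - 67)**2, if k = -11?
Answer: 874225/144 ≈ 6071.0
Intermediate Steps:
t(l) = 1/(2*l)
K(h, g) = -11 + g + h (K(h, g) = (h + g) - 11 = (g + h) - 11 = -11 + g + h)
(K(t(6), 0) - 67)**2 = ((-11 + 0 + (1/2)/6) - 67)**2 = ((-11 + 0 + (1/2)*(1/6)) - 67)**2 = ((-11 + 0 + 1/12) - 67)**2 = (-131/12 - 67)**2 = (-935/12)**2 = 874225/144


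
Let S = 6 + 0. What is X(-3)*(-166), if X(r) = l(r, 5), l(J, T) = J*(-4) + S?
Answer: -2988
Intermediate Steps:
S = 6
l(J, T) = 6 - 4*J (l(J, T) = J*(-4) + 6 = -4*J + 6 = 6 - 4*J)
X(r) = 6 - 4*r
X(-3)*(-166) = (6 - 4*(-3))*(-166) = (6 + 12)*(-166) = 18*(-166) = -2988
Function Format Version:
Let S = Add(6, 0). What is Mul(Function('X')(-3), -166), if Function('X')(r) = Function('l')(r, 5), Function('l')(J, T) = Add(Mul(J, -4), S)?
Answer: -2988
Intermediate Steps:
S = 6
Function('l')(J, T) = Add(6, Mul(-4, J)) (Function('l')(J, T) = Add(Mul(J, -4), 6) = Add(Mul(-4, J), 6) = Add(6, Mul(-4, J)))
Function('X')(r) = Add(6, Mul(-4, r))
Mul(Function('X')(-3), -166) = Mul(Add(6, Mul(-4, -3)), -166) = Mul(Add(6, 12), -166) = Mul(18, -166) = -2988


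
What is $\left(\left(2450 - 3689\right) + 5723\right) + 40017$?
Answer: $44501$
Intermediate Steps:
$\left(\left(2450 - 3689\right) + 5723\right) + 40017 = \left(-1239 + 5723\right) + 40017 = 4484 + 40017 = 44501$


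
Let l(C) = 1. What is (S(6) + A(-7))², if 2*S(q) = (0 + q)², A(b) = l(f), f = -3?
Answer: 361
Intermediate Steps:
A(b) = 1
S(q) = q²/2 (S(q) = (0 + q)²/2 = q²/2)
(S(6) + A(-7))² = ((½)*6² + 1)² = ((½)*36 + 1)² = (18 + 1)² = 19² = 361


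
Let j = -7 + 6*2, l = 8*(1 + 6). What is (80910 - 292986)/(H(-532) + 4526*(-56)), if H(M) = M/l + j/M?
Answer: 112824432/134843651 ≈ 0.83671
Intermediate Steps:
l = 56 (l = 8*7 = 56)
j = 5 (j = -7 + 12 = 5)
H(M) = 5/M + M/56 (H(M) = M/56 + 5/M = 5/M + M/56)
(80910 - 292986)/(H(-532) + 4526*(-56)) = (80910 - 292986)/((5/(-532) + (1/56)*(-532)) + 4526*(-56)) = -212076/((5*(-1/532) - 19/2) - 253456) = -212076/((-5/532 - 19/2) - 253456) = -212076/(-5059/532 - 253456) = -212076/(-134843651/532) = -212076*(-532/134843651) = 112824432/134843651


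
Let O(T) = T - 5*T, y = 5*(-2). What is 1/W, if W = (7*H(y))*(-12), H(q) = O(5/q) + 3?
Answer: -1/420 ≈ -0.0023810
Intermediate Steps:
y = -10
O(T) = -4*T
H(q) = 3 - 20/q (H(q) = -20/q + 3 = 3 - 20/q)
W = -420 (W = (7*(3 - 20/(-10)))*(-12) = (7*(3 - 20*(-⅒)))*(-12) = (7*(3 + 2))*(-12) = (7*5)*(-12) = 35*(-12) = -420)
1/W = 1/(-420) = -1/420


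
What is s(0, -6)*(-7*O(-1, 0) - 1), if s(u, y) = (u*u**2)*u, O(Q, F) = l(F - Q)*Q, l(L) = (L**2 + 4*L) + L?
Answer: 0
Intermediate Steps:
l(L) = L**2 + 5*L
O(Q, F) = Q*(F - Q)*(5 + F - Q) (O(Q, F) = ((F - Q)*(5 + (F - Q)))*Q = ((F - Q)*(5 + F - Q))*Q = Q*(F - Q)*(5 + F - Q))
s(u, y) = u**4 (s(u, y) = u**3*u = u**4)
s(0, -6)*(-7*O(-1, 0) - 1) = 0**4*(-(-7)*(0 - 1*(-1))*(5 + 0 - 1*(-1)) - 1) = 0*(-(-7)*(0 + 1)*(5 + 0 + 1) - 1) = 0*(-(-7)*6 - 1) = 0*(-7*(-6) - 1) = 0*(42 - 1) = 0*41 = 0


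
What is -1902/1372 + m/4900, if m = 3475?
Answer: -929/1372 ≈ -0.67711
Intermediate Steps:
-1902/1372 + m/4900 = -1902/1372 + 3475/4900 = -1902*1/1372 + 3475*(1/4900) = -951/686 + 139/196 = -929/1372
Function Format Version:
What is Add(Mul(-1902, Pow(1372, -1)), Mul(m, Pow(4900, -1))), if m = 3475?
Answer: Rational(-929, 1372) ≈ -0.67711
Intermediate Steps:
Add(Mul(-1902, Pow(1372, -1)), Mul(m, Pow(4900, -1))) = Add(Mul(-1902, Pow(1372, -1)), Mul(3475, Pow(4900, -1))) = Add(Mul(-1902, Rational(1, 1372)), Mul(3475, Rational(1, 4900))) = Add(Rational(-951, 686), Rational(139, 196)) = Rational(-929, 1372)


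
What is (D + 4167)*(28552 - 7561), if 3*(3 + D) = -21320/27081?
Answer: 2366906900404/27081 ≈ 8.7401e+7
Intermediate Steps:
D = -265049/81243 (D = -3 + (-21320/27081)/3 = -3 + (-21320*1/27081)/3 = -3 + (⅓)*(-21320/27081) = -3 - 21320/81243 = -265049/81243 ≈ -3.2624)
(D + 4167)*(28552 - 7561) = (-265049/81243 + 4167)*(28552 - 7561) = (338274532/81243)*20991 = 2366906900404/27081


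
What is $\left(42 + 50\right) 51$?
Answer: $4692$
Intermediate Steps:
$\left(42 + 50\right) 51 = 92 \cdot 51 = 4692$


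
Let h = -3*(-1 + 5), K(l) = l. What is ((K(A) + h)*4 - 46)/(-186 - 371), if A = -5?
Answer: 114/557 ≈ 0.20467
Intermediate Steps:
h = -12 (h = -3*4 = -12)
((K(A) + h)*4 - 46)/(-186 - 371) = ((-5 - 12)*4 - 46)/(-186 - 371) = (-17*4 - 46)/(-557) = (-68 - 46)*(-1/557) = -114*(-1/557) = 114/557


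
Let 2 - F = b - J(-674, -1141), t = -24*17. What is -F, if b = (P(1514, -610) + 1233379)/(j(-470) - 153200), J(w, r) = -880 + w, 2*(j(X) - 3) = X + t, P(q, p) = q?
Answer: 79069393/51212 ≈ 1544.0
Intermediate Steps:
t = -408
j(X) = -201 + X/2 (j(X) = 3 + (X - 408)/2 = 3 + (-408 + X)/2 = 3 + (-204 + X/2) = -201 + X/2)
b = -411631/51212 (b = (1514 + 1233379)/((-201 + (½)*(-470)) - 153200) = 1234893/((-201 - 235) - 153200) = 1234893/(-436 - 153200) = 1234893/(-153636) = 1234893*(-1/153636) = -411631/51212 ≈ -8.0378)
F = -79069393/51212 (F = 2 - (-411631/51212 - (-880 - 674)) = 2 - (-411631/51212 - 1*(-1554)) = 2 - (-411631/51212 + 1554) = 2 - 1*79171817/51212 = 2 - 79171817/51212 = -79069393/51212 ≈ -1544.0)
-F = -1*(-79069393/51212) = 79069393/51212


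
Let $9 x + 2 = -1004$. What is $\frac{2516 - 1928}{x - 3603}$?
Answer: $- \frac{5292}{33433} \approx -0.15829$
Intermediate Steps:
$x = - \frac{1006}{9}$ ($x = - \frac{2}{9} + \frac{1}{9} \left(-1004\right) = - \frac{2}{9} - \frac{1004}{9} = - \frac{1006}{9} \approx -111.78$)
$\frac{2516 - 1928}{x - 3603} = \frac{2516 - 1928}{- \frac{1006}{9} - 3603} = \frac{588}{- \frac{33433}{9}} = 588 \left(- \frac{9}{33433}\right) = - \frac{5292}{33433}$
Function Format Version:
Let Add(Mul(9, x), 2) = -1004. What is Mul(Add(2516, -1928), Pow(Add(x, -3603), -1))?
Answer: Rational(-5292, 33433) ≈ -0.15829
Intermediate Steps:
x = Rational(-1006, 9) (x = Add(Rational(-2, 9), Mul(Rational(1, 9), -1004)) = Add(Rational(-2, 9), Rational(-1004, 9)) = Rational(-1006, 9) ≈ -111.78)
Mul(Add(2516, -1928), Pow(Add(x, -3603), -1)) = Mul(Add(2516, -1928), Pow(Add(Rational(-1006, 9), -3603), -1)) = Mul(588, Pow(Rational(-33433, 9), -1)) = Mul(588, Rational(-9, 33433)) = Rational(-5292, 33433)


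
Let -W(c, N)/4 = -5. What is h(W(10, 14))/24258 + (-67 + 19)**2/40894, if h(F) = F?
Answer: 14177078/248001663 ≈ 0.057165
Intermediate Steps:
W(c, N) = 20 (W(c, N) = -4*(-5) = 20)
h(W(10, 14))/24258 + (-67 + 19)**2/40894 = 20/24258 + (-67 + 19)**2/40894 = 20*(1/24258) + (-48)**2*(1/40894) = 10/12129 + 2304*(1/40894) = 10/12129 + 1152/20447 = 14177078/248001663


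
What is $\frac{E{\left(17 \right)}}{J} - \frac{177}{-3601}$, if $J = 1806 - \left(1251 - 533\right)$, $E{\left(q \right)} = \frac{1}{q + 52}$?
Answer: $\frac{13291345}{270334272} \approx 0.049166$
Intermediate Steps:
$E{\left(q \right)} = \frac{1}{52 + q}$
$J = 1088$ ($J = 1806 - \left(1251 - 533\right) = 1806 - 718 = 1088$)
$\frac{E{\left(17 \right)}}{J} - \frac{177}{-3601} = \frac{1}{\left(52 + 17\right) 1088} - \frac{177}{-3601} = \frac{1}{69} \cdot \frac{1}{1088} - - \frac{177}{3601} = \frac{1}{69} \cdot \frac{1}{1088} + \frac{177}{3601} = \frac{1}{75072} + \frac{177}{3601} = \frac{13291345}{270334272}$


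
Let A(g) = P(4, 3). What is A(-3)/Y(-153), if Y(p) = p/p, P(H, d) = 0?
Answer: 0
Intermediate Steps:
A(g) = 0
Y(p) = 1
A(-3)/Y(-153) = 0/1 = 0*1 = 0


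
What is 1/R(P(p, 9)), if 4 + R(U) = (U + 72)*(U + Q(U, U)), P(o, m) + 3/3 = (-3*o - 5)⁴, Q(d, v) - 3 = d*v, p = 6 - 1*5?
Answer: 1/69893603537 ≈ 1.4307e-11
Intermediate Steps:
p = 1 (p = 6 - 5 = 1)
Q(d, v) = 3 + d*v
P(o, m) = -1 + (-5 - 3*o)⁴ (P(o, m) = -1 + (-3*o - 5)⁴ = -1 + (-5 - 3*o)⁴)
R(U) = -4 + (72 + U)*(3 + U + U²) (R(U) = -4 + (U + 72)*(U + (3 + U*U)) = -4 + (72 + U)*(U + (3 + U²)) = -4 + (72 + U)*(3 + U + U²))
1/R(P(p, 9)) = 1/(212 + (-1 + (5 + 3*1)⁴)³ + 73*(-1 + (5 + 3*1)⁴)² + 75*(-1 + (5 + 3*1)⁴)) = 1/(212 + (-1 + (5 + 3)⁴)³ + 73*(-1 + (5 + 3)⁴)² + 75*(-1 + (5 + 3)⁴)) = 1/(212 + (-1 + 8⁴)³ + 73*(-1 + 8⁴)² + 75*(-1 + 8⁴)) = 1/(212 + (-1 + 4096)³ + 73*(-1 + 4096)² + 75*(-1 + 4096)) = 1/(212 + 4095³ + 73*4095² + 75*4095) = 1/(212 + 68669157375 + 73*16769025 + 307125) = 1/(212 + 68669157375 + 1224138825 + 307125) = 1/69893603537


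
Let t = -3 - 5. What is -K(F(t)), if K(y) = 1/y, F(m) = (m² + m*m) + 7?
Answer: -1/135 ≈ -0.0074074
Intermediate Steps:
t = -8
F(m) = 7 + 2*m² (F(m) = (m² + m²) + 7 = 2*m² + 7 = 7 + 2*m²)
-K(F(t)) = -1/(7 + 2*(-8)²) = -1/(7 + 2*64) = -1/(7 + 128) = -1/135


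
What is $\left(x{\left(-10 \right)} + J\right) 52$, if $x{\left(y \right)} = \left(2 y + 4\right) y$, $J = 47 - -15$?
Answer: $11544$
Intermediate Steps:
$J = 62$ ($J = 47 + 15 = 62$)
$x{\left(y \right)} = y \left(4 + 2 y\right)$ ($x{\left(y \right)} = \left(4 + 2 y\right) y = y \left(4 + 2 y\right)$)
$\left(x{\left(-10 \right)} + J\right) 52 = \left(2 \left(-10\right) \left(2 - 10\right) + 62\right) 52 = \left(2 \left(-10\right) \left(-8\right) + 62\right) 52 = \left(160 + 62\right) 52 = 222 \cdot 52 = 11544$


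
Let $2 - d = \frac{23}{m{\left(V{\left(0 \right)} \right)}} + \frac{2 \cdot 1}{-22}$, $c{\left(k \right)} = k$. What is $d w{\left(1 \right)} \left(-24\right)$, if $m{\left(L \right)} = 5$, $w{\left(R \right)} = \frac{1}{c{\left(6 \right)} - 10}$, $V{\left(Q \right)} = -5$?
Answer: $- \frac{828}{55} \approx -15.055$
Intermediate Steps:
$w{\left(R \right)} = - \frac{1}{4}$ ($w{\left(R \right)} = \frac{1}{6 - 10} = \frac{1}{-4} = - \frac{1}{4}$)
$d = - \frac{138}{55}$ ($d = 2 - \left(\frac{23}{5} + \frac{2 \cdot 1}{-22}\right) = 2 - \left(23 \cdot \frac{1}{5} + 2 \left(- \frac{1}{22}\right)\right) = 2 - \left(\frac{23}{5} - \frac{1}{11}\right) = 2 - \frac{248}{55} = - \frac{138}{55} \approx -2.5091$)
$d w{\left(1 \right)} \left(-24\right) = \left(- \frac{138}{55}\right) \left(- \frac{1}{4}\right) \left(-24\right) = \frac{69}{110} \left(-24\right) = - \frac{828}{55}$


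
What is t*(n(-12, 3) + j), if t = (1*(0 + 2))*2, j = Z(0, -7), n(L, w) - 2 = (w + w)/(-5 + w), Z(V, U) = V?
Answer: -4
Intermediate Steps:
n(L, w) = 2 + 2*w/(-5 + w) (n(L, w) = 2 + (w + w)/(-5 + w) = 2 + (2*w)/(-5 + w) = 2 + 2*w/(-5 + w))
j = 0
t = 4 (t = (1*2)*2 = 2*2 = 4)
t*(n(-12, 3) + j) = 4*(2*(-5 + 2*3)/(-5 + 3) + 0) = 4*(2*(-5 + 6)/(-2) + 0) = 4*(2*(-½)*1 + 0) = 4*(-1 + 0) = 4*(-1) = -4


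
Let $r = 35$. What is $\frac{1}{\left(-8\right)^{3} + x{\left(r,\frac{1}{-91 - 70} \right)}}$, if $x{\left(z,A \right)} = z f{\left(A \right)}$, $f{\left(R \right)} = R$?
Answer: $- \frac{23}{11781} \approx -0.0019523$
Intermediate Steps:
$x{\left(z,A \right)} = A z$ ($x{\left(z,A \right)} = z A = A z$)
$\frac{1}{\left(-8\right)^{3} + x{\left(r,\frac{1}{-91 - 70} \right)}} = \frac{1}{\left(-8\right)^{3} + \frac{1}{-91 - 70} \cdot 35} = \frac{1}{-512 + \frac{1}{-161} \cdot 35} = \frac{1}{-512 - \frac{5}{23}} = \frac{1}{- \frac{11781}{23}} = - \frac{23}{11781}$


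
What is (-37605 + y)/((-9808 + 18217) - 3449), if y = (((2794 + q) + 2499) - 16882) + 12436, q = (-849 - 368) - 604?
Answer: -38579/4960 ≈ -7.7780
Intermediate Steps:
q = -1821 (q = -1217 - 604 = -1821)
y = -974 (y = (((2794 - 1821) + 2499) - 16882) + 12436 = ((973 + 2499) - 16882) + 12436 = (3472 - 16882) + 12436 = -13410 + 12436 = -974)
(-37605 + y)/((-9808 + 18217) - 3449) = (-37605 - 974)/((-9808 + 18217) - 3449) = -38579/(8409 - 3449) = -38579/4960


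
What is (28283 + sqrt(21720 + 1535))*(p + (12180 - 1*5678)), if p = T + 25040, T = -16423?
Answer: 427610677 + 15119*sqrt(23255) ≈ 4.2992e+8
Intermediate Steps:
p = 8617 (p = -16423 + 25040 = 8617)
(28283 + sqrt(21720 + 1535))*(p + (12180 - 1*5678)) = (28283 + sqrt(21720 + 1535))*(8617 + (12180 - 1*5678)) = (28283 + sqrt(23255))*(8617 + (12180 - 5678)) = (28283 + sqrt(23255))*(8617 + 6502) = (28283 + sqrt(23255))*15119 = 427610677 + 15119*sqrt(23255)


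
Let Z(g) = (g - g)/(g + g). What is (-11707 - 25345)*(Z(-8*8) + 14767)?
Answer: -547146884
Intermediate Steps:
Z(g) = 0 (Z(g) = 0/((2*g)) = 0*(1/(2*g)) = 0)
(-11707 - 25345)*(Z(-8*8) + 14767) = (-11707 - 25345)*(0 + 14767) = -37052*14767 = -547146884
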